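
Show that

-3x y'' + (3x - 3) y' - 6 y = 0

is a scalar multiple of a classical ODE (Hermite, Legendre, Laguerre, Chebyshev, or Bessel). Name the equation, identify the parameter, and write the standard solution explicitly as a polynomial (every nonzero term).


All three coefficients share the factor -3; dividing through by -3 gives  x y'' + (1 - x) y' + 2 y = 0.
This matches the Laguerre equation x y'' + (1 - x) y' + n y = 0 with n = 2; the polynomial solution is L_2(x).
With y = sum_k a_k x^k, matching x^k gives (k+1)k a_{k+1} + (k+1) a_{k+1} - k a_k + n a_k = 0, i.e. (k+1)^2 a_{k+1} = (k - n) a_k = (k - 2) a_k. The right side vanishes at k = 2, so the series terminates at degree 2.
Standard normalization L_n(0) = 1 gives a_0 = 1. Work upward with a_{k+1} = (k - 2) a_k / (k+1)^2:
  a_1 = (0 - 2)(1) / 1^2 = -2/1 = -2
  a_2 = (1 - 2)(-2) / 2^2 = 2/4 = 1/2
Hence L_2(x) = x^2/2 - 2 x + 1.

L_2(x); series = x^2/2 - 2 x + 1


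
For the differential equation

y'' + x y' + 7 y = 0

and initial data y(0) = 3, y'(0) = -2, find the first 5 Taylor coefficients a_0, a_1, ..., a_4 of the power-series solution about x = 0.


Ansatz: y(x) = sum_{n>=0} a_n x^n, so y'(x) = sum_{n>=1} n a_n x^(n-1) and y''(x) = sum_{n>=2} n(n-1) a_n x^(n-2).
Substitute into P(x) y'' + Q(x) y' + R(x) y = 0 with P(x) = 1, Q(x) = x, R(x) = 7, and match powers of x.
Initial conditions: a_0 = 3, a_1 = -2.
Setting the coefficient of each power of x to zero and solving order by order (substituting the coefficients already found):
  x^0: 2 a_2 + 7 a_0 = 0  ->  2 a_2 = -7 a_0 = -21  ->  a_2 = -21/2
  x^1: 6 a_3 + 8 a_1 = 0  ->  6 a_3 = -8 a_1 = 16  ->  a_3 = 8/3
  x^2: 12 a_4 + 9 a_2 = 0  ->  12 a_4 = -9 a_2 = 189/2  ->  a_4 = 63/8
Truncated series: y(x) = 3 - 2 x - (21/2) x^2 + (8/3) x^3 + (63/8) x^4 + O(x^5).

a_0 = 3; a_1 = -2; a_2 = -21/2; a_3 = 8/3; a_4 = 63/8


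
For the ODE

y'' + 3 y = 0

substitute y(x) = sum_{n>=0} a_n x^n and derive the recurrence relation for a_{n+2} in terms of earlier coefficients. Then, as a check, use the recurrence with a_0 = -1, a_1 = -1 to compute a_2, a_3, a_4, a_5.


Substitute y = sum_n a_n x^n into y'' + (const) y = 0.
y''(x) = sum_{n>=0} (n+2)(n+1) a_{n+2} x^n.
The ODE becomes sum_n [(n+2)(n+1) a_{n+2} + 3 a_n] x^n = 0.
Setting each coefficient to zero gives the recurrence:
  (n+2)(n+1) a_{n+2} + 3 a_n = 0,
  a_{n+2} = -3 / ((n+1)(n+2)) a_n.

Check with a_0 = -1, a_1 = -1 (apply the recurrence for n = 0, 1, 2, 3): a_0 = -1, a_1 = -1, a_2 = 3/2, a_3 = 1/2, a_4 = -3/8, a_5 = -3/40.

a_{n+2} = -3/((n+1)(n+2)) * a_n; check: a_0 = -1, a_1 = -1, a_2 = 3/2, a_3 = 1/2, a_4 = -3/8, a_5 = -3/40


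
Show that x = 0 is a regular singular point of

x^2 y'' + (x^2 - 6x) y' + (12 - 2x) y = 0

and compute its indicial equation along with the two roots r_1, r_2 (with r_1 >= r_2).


Divide by x^2 to reach normal form y'' + P_1(x) y' + P_2(x) y = 0 with P_1(x) = 1 - 6/x and P_2(x) = -2/x + 12/x^2.
x = 0 is a singular point because the y'-coefficient 1 - 6/x has a pole at x = 0 and the y-coefficient -2/x + 12/x^2 has a pole at x = 0.
It is a regular singular point because x P_1(x) = p(x) = x - 6 and x^2 P_2(x) = q(x) = 12 - 2x are polynomials, hence analytic at x = 0.
p(0) = -6,  q(0) = 12.
Indicial equation: r(r-1) + p(0) r + q(0) = 0, i.e. r^2 + (p(0) - 1) r + q(0) = 0, i.e. r^2 - 7 r + 12 = 0.
Discriminant: (-7)^2 - 4(12) = 1, so r = (7 ± 1)/2.
Solving: r_1 = 4, r_2 = 3.

indicial: r^2 - 7 r + 12 = 0; roots r_1 = 4, r_2 = 3


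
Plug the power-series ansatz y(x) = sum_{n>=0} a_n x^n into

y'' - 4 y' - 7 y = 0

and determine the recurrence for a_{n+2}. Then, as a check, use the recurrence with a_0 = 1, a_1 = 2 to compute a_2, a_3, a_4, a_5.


Substitute y = sum_n a_n x^n.
y''(x) has coefficient (n+2)(n+1) a_{n+2} at x^n;
-4 y'(x) has coefficient -4 (n+1) a_{n+1} at x^n;
-7 y(x) has coefficient -7 a_n at x^n.
Matching x^n: (n+2)(n+1) a_{n+2} - 4 (n+1) a_{n+1} - 7 a_n = 0.
Thus a_{n+2} = [4 (n+1) a_{n+1} + 7 a_n] / ((n+1)(n+2)).

Check with a_0 = 1, a_1 = 2 (apply the recurrence for n = 0, 1, 2, 3): a_0 = 1, a_1 = 2, a_2 = 15/2, a_3 = 37/3, a_4 = 401/24, a_5 = 1061/60.

a_(n+2) = [4 (n+1) a_(n+1) + 7 a_n] / ((n+1)(n+2)); check: a_0 = 1, a_1 = 2, a_2 = 15/2, a_3 = 37/3, a_4 = 401/24, a_5 = 1061/60


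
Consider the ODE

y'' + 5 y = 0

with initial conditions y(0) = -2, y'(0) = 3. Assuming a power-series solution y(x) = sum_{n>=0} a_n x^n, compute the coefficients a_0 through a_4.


Ansatz: y(x) = sum_{n>=0} a_n x^n, so y'(x) = sum_{n>=1} n a_n x^(n-1) and y''(x) = sum_{n>=2} n(n-1) a_n x^(n-2).
Substitute into P(x) y'' + Q(x) y' + R(x) y = 0 with P(x) = 1, Q(x) = 0, R(x) = 5, and match powers of x.
Initial conditions: a_0 = -2, a_1 = 3.
Setting the coefficient of each power of x to zero and solving order by order (substituting the coefficients already found):
  x^0: 2 a_2 + 5 a_0 = 0  ->  2 a_2 = -5 a_0 = 10  ->  a_2 = 5
  x^1: 6 a_3 + 5 a_1 = 0  ->  6 a_3 = -5 a_1 = -15  ->  a_3 = -5/2
  x^2: 12 a_4 + 5 a_2 = 0  ->  12 a_4 = -5 a_2 = -25  ->  a_4 = -25/12
Truncated series: y(x) = -2 + 3 x + 5 x^2 - (5/2) x^3 - (25/12) x^4 + O(x^5).

a_0 = -2; a_1 = 3; a_2 = 5; a_3 = -5/2; a_4 = -25/12


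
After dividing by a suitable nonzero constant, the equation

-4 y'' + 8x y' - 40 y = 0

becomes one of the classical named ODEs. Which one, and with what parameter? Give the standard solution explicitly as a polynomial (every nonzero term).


All three coefficients share the factor -4; dividing through by -4 gives  y'' - 2x y' + 10 y = 0.
This matches the Hermite equation y'' - 2x y' + 2n y = 0 with 2n = 10, so n = 5; the polynomial solution is H_5(x).
With y = sum_k a_k x^k, matching x^k gives (k+2)(k+1) a_{k+2} = 2(k - n) a_k = 2(k - 5) a_k. The right side vanishes at k = 5, so the series with the parity of 5 terminates at degree 5.
Standard normalization: leading coefficient of H_n is 2^n, so a_5 = 2^5 = 32. Work downward with a_k = (k+1)(k+2) a_{k+2} / (2(k - n)):
  a_3 = (4)(5)(32) / (2(3 - 5)) = 640/(-4) = -160
  a_1 = (2)(3)(-160) / (2(1 - 5)) = -960/(-8) = 120
Hence H_5(x) = 32 x^5 - 160 x^3 + 120 x.

H_5(x); series = 32 x^5 - 160 x^3 + 120 x


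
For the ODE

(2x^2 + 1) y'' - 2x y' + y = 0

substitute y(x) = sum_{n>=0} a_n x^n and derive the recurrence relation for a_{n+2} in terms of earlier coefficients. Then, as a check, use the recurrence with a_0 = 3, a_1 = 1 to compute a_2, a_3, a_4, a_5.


Substitute y = sum_n a_n x^n.
(1 + 2 x^2) y'' contributes (n+2)(n+1) a_{n+2} + 2 n(n-1) a_n at x^n.
-2 x y'(x) contributes -2 n a_n at x^n.
y(x) contributes 1 a_n at x^n.
Matching x^n: (n+2)(n+1) a_{n+2} + (2 n(n-1) - 2 n + 1) a_n = 0.
Thus a_{n+2} = (-2 n(n-1) + 2 n - 1) / ((n+1)(n+2)) * a_n.

Check with a_0 = 3, a_1 = 1 (apply the recurrence for n = 0, 1, 2, 3): a_0 = 3, a_1 = 1, a_2 = -3/2, a_3 = 1/6, a_4 = 1/8, a_5 = -7/120.

a_(n+2) = (-2 n(n-1) + 2 n - 1) / ((n+1)(n+2)) * a_n; check: a_0 = 3, a_1 = 1, a_2 = -3/2, a_3 = 1/6, a_4 = 1/8, a_5 = -7/120


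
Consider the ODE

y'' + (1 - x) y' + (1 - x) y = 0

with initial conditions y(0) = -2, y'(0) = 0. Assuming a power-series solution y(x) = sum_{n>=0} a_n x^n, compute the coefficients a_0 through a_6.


Ansatz: y(x) = sum_{n>=0} a_n x^n, so y'(x) = sum_{n>=1} n a_n x^(n-1) and y''(x) = sum_{n>=2} n(n-1) a_n x^(n-2).
Substitute into P(x) y'' + Q(x) y' + R(x) y = 0 with P(x) = 1, Q(x) = 1 - x, R(x) = 1 - x, and match powers of x.
Initial conditions: a_0 = -2, a_1 = 0.
Setting the coefficient of each power of x to zero and solving order by order (substituting the coefficients already found):
  x^0: 2 a_2 + a_1 + a_0 = 0  ->  2 a_2 = -a_1 - a_0 = 2  ->  a_2 = 1
  x^1: 6 a_3 + 2 a_2 - a_0 = 0  ->  6 a_3 = -2 a_2 + a_0 = -4  ->  a_3 = -2/3
  x^2: 12 a_4 + 3 a_3 - a_2 - a_1 = 0  ->  12 a_4 = -3 a_3 + a_2 + a_1 = 3  ->  a_4 = 1/4
  x^3: 20 a_5 + 4 a_4 - 2 a_3 - a_2 = 0  ->  20 a_5 = -4 a_4 + 2 a_3 + a_2 = -4/3  ->  a_5 = -1/15
  x^4: 30 a_6 + 5 a_5 - 3 a_4 - a_3 = 0  ->  30 a_6 = -5 a_5 + 3 a_4 + a_3 = 5/12  ->  a_6 = 1/72
Truncated series: y(x) = -2 + x^2 - (2/3) x^3 + (1/4) x^4 - (1/15) x^5 + (1/72) x^6 + O(x^7).

a_0 = -2; a_1 = 0; a_2 = 1; a_3 = -2/3; a_4 = 1/4; a_5 = -1/15; a_6 = 1/72


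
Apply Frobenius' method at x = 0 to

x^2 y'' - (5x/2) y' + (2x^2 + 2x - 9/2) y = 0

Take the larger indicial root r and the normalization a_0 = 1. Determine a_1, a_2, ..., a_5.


Write in Frobenius form y'' + (p(x)/x) y' + (q(x)/x^2) y = 0:
  p(x) = -5/2,  q(x) = 2x^2 + 2x - 9/2.
Indicial equation: r(r-1) + (-5/2) r + (-9/2) = 0 -> roots r_1 = 9/2, r_2 = -1.
Take r = r_1 = 9/2. Let y(x) = x^r sum_{n>=0} a_n x^n with a_0 = 1.
Substitute y = x^r sum a_n x^n and match x^{r+n}. The recurrence is
  D(n) a_n + 2 a_{n-1} + 2 a_{n-2} = 0,  where D(n) = (r+n)(r+n-1) + (-5/2)(r+n) + (-9/2).
  a_n = [-2 a_{n-1} - 2 a_{n-2}] / D(n).
Since the indicial polynomial factors as (r - r_1)(r - r_2), D(n) = (r_1 + n - r_1)(r_1 + n - r_2) = n(n + 11/2).
Evaluating step by step (a_0 = 1):
  n = 1: D(1) = 1(1 + 11/2) = 13/2; numerator = -2(1) = -2; a_1 = (-2)/(13/2) = -4/13
  n = 2: D(2) = 2(2 + 11/2) = 15; numerator = -2(-4/13) - 2(1) = -18/13; a_2 = (-18/13)/(15) = -6/65
  n = 3: D(3) = 3(3 + 11/2) = 51/2; numerator = -2(-6/65) - 2(-4/13) = 4/5; a_3 = (4/5)/(51/2) = 8/255
  n = 4: D(4) = 4(4 + 11/2) = 38; numerator = -2(8/255) - 2(-6/65) = 404/3315; a_4 = (404/3315)/(38) = 202/62985
  n = 5: D(5) = 5(5 + 11/2) = 105/2; numerator = -2(202/62985) - 2(8/255) = -1452/20995; a_5 = (-1452/20995)/(105/2) = -968/734825

r = 9/2; a_0 = 1; a_1 = -4/13; a_2 = -6/65; a_3 = 8/255; a_4 = 202/62985; a_5 = -968/734825


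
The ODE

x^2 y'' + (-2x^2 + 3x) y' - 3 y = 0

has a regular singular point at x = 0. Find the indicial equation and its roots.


Divide by x^2 to reach normal form y'' + P_1(x) y' + P_2(x) y = 0 with P_1(x) = -2 + 3/x and P_2(x) = -3/x^2.
x = 0 is a singular point because the y'-coefficient -2 + 3/x has a pole at x = 0 and the y-coefficient -3/x^2 has a pole at x = 0.
It is a regular singular point because x P_1(x) = p(x) = 3 - 2x and x^2 P_2(x) = q(x) = -3 are polynomials, hence analytic at x = 0.
p(0) = 3,  q(0) = -3.
Indicial equation: r(r-1) + p(0) r + q(0) = 0, i.e. r^2 + (p(0) - 1) r + q(0) = 0, i.e. r^2 + 2 r - 3 = 0.
Discriminant: (2)^2 - 4(-3) = 16, so r = (-2 ± 4)/2.
Solving: r_1 = 1, r_2 = -3.

indicial: r^2 + 2 r - 3 = 0; roots r_1 = 1, r_2 = -3


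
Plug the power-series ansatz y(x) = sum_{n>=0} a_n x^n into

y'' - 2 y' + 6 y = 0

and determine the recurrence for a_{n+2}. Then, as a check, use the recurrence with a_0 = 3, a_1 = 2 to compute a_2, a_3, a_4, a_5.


Substitute y = sum_n a_n x^n.
y''(x) has coefficient (n+2)(n+1) a_{n+2} at x^n;
-2 y'(x) has coefficient -2 (n+1) a_{n+1} at x^n;
6 y(x) has coefficient 6 a_n at x^n.
Matching x^n: (n+2)(n+1) a_{n+2} - 2 (n+1) a_{n+1} + 6 a_n = 0.
Thus a_{n+2} = [2 (n+1) a_{n+1} - 6 a_n] / ((n+1)(n+2)).

Check with a_0 = 3, a_1 = 2 (apply the recurrence for n = 0, 1, 2, 3): a_0 = 3, a_1 = 2, a_2 = -7, a_3 = -20/3, a_4 = 1/6, a_5 = 31/15.

a_(n+2) = [2 (n+1) a_(n+1) - 6 a_n] / ((n+1)(n+2)); check: a_0 = 3, a_1 = 2, a_2 = -7, a_3 = -20/3, a_4 = 1/6, a_5 = 31/15


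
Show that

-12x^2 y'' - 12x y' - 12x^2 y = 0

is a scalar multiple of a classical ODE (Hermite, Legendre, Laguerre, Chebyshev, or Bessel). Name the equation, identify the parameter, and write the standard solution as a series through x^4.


All three coefficients share the factor -12; dividing through by -12 gives  x^2 y'' + x y' + x^2 y = 0.
This matches the Bessel equation x^2 y'' + x y' + (x^2 - nu^2) y = 0 with nu^2 = 0, so nu = 0; the solution bounded at x = 0 is J_0(x).
Frobenius at x = 0: indicial roots ±nu; for r = nu the recurrence k(k + 2nu) c_k = -c_{k-2} gives the standard series J_nu(x) = sum_{k>=0} (-1)^k / (k! (k+nu)!) (x/2)^(2k+nu). Evaluate the first 3 terms:
  k = 0: (-1)^0 / (0! * 0! * 2^0) x^0 = 1/(1*1*1) x^0 = (1) x^0
  k = 1: (-1)^1 / (1! * 1! * 2^2) x^2 = -1/(1*1*4) x^2 = (-1/4) x^2
  k = 2: (-1)^2 / (2! * 2! * 2^4) x^4 = 1/(2*2*16) x^4 = (1/64) x^4
Hence J_0(x) = x^4/64 - x^2/4 + 1 + ....

J_0(x); series = x^4/64 - x^2/4 + 1


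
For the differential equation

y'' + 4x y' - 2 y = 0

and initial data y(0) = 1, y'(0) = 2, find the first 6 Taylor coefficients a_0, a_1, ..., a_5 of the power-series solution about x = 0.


Ansatz: y(x) = sum_{n>=0} a_n x^n, so y'(x) = sum_{n>=1} n a_n x^(n-1) and y''(x) = sum_{n>=2} n(n-1) a_n x^(n-2).
Substitute into P(x) y'' + Q(x) y' + R(x) y = 0 with P(x) = 1, Q(x) = 4x, R(x) = -2, and match powers of x.
Initial conditions: a_0 = 1, a_1 = 2.
Setting the coefficient of each power of x to zero and solving order by order (substituting the coefficients already found):
  x^0: 2 a_2 - 2 a_0 = 0  ->  2 a_2 = 2 a_0 = 2  ->  a_2 = 1
  x^1: 6 a_3 + 2 a_1 = 0  ->  6 a_3 = -2 a_1 = -4  ->  a_3 = -2/3
  x^2: 12 a_4 + 6 a_2 = 0  ->  12 a_4 = -6 a_2 = -6  ->  a_4 = -1/2
  x^3: 20 a_5 + 10 a_3 = 0  ->  20 a_5 = -10 a_3 = 20/3  ->  a_5 = 1/3
Truncated series: y(x) = 1 + 2 x + x^2 - (2/3) x^3 - (1/2) x^4 + (1/3) x^5 + O(x^6).

a_0 = 1; a_1 = 2; a_2 = 1; a_3 = -2/3; a_4 = -1/2; a_5 = 1/3


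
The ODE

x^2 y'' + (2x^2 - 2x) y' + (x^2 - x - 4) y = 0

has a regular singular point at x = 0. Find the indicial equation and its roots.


Divide by x^2 to reach normal form y'' + P_1(x) y' + P_2(x) y = 0 with P_1(x) = 2 - 2/x and P_2(x) = 1 - 1/x - 4/x^2.
x = 0 is a singular point because the y'-coefficient 2 - 2/x has a pole at x = 0 and the y-coefficient 1 - 1/x - 4/x^2 has a pole at x = 0.
It is a regular singular point because x P_1(x) = p(x) = 2x - 2 and x^2 P_2(x) = q(x) = x^2 - x - 4 are polynomials, hence analytic at x = 0.
p(0) = -2,  q(0) = -4.
Indicial equation: r(r-1) + p(0) r + q(0) = 0, i.e. r^2 + (p(0) - 1) r + q(0) = 0, i.e. r^2 - 3 r - 4 = 0.
Discriminant: (-3)^2 - 4(-4) = 25, so r = (3 ± 5)/2.
Solving: r_1 = 4, r_2 = -1.

indicial: r^2 - 3 r - 4 = 0; roots r_1 = 4, r_2 = -1


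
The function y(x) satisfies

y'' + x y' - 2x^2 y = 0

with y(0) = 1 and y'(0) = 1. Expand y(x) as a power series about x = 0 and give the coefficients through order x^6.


Ansatz: y(x) = sum_{n>=0} a_n x^n, so y'(x) = sum_{n>=1} n a_n x^(n-1) and y''(x) = sum_{n>=2} n(n-1) a_n x^(n-2).
Substitute into P(x) y'' + Q(x) y' + R(x) y = 0 with P(x) = 1, Q(x) = x, R(x) = -2x^2, and match powers of x.
Initial conditions: a_0 = 1, a_1 = 1.
Setting the coefficient of each power of x to zero and solving order by order (substituting the coefficients already found):
  x^0: 2 a_2 = 0  ->  a_2 = 0
  x^1: 6 a_3 + a_1 = 0  ->  6 a_3 = -a_1 = -1  ->  a_3 = -1/6
  x^2: 12 a_4 + 2 a_2 - 2 a_0 = 0  ->  12 a_4 = -2 a_2 + 2 a_0 = 2  ->  a_4 = 1/6
  x^3: 20 a_5 + 3 a_3 - 2 a_1 = 0  ->  20 a_5 = -3 a_3 + 2 a_1 = 5/2  ->  a_5 = 1/8
  x^4: 30 a_6 + 4 a_4 - 2 a_2 = 0  ->  30 a_6 = -4 a_4 + 2 a_2 = -2/3  ->  a_6 = -1/45
Truncated series: y(x) = 1 + x - (1/6) x^3 + (1/6) x^4 + (1/8) x^5 - (1/45) x^6 + O(x^7).

a_0 = 1; a_1 = 1; a_2 = 0; a_3 = -1/6; a_4 = 1/6; a_5 = 1/8; a_6 = -1/45


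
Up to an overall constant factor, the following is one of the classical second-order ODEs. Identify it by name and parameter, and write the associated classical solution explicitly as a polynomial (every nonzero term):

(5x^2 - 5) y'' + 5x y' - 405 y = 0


All three coefficients share the factor -5; dividing through by -5 gives  (1 - x^2) y'' - x y' + 81 y = 0.
This matches the Chebyshev equation (1 - x^2) y'' - x y' + n^2 y = 0 (note the -x y' term, not -2x y') with n^2 = 81, so n = 9; the polynomial solution is T_9(x).
With y = sum_k a_k x^k, matching x^k gives (k+2)(k+1) a_{k+2} = (k^2 - n^2) a_k = (k - 9)(k + 9) a_k. The right side vanishes at k = 9, so the series with the parity of 9 terminates at degree 9.
Standard normalization: leading coefficient of T_n is 2^(n-1), so a_9 = 2^8 = 256. Work downward with a_k = (k+1)(k+2) a_{k+2} / ((k - 9)(k + 9)):
  a_7 = (8)(9)(256) / ((7 - 9)(7 + 9)) = 18432/(-32) = -576
  a_5 = (6)(7)(-576) / ((5 - 9)(5 + 9)) = -24192/(-56) = 432
  a_3 = (4)(5)(432) / ((3 - 9)(3 + 9)) = 8640/(-72) = -120
  a_1 = (2)(3)(-120) / ((1 - 9)(1 + 9)) = -720/(-80) = 9
Hence T_9(x) = 256 x^9 - 576 x^7 + 432 x^5 - 120 x^3 + 9 x.

T_9(x); series = 256 x^9 - 576 x^7 + 432 x^5 - 120 x^3 + 9 x


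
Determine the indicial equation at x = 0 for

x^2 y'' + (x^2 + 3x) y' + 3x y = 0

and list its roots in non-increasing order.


Divide by x^2 to reach normal form y'' + P_1(x) y' + P_2(x) y = 0 with P_1(x) = 1 + 3/x and P_2(x) = 3/x.
x = 0 is a singular point because the y'-coefficient 1 + 3/x has a pole at x = 0 and the y-coefficient 3/x has a pole at x = 0.
It is a regular singular point because x P_1(x) = p(x) = x + 3 and x^2 P_2(x) = q(x) = 3x are polynomials, hence analytic at x = 0.
p(0) = 3,  q(0) = 0.
Indicial equation: r(r-1) + p(0) r + q(0) = 0, i.e. r^2 + (p(0) - 1) r + q(0) = 0, i.e. r^2 + 2 r = 0.
Discriminant: (2)^2 - 4(0) = 4, so r = (-2 ± 2)/2.
Solving: r_1 = 0, r_2 = -2.

indicial: r^2 + 2 r = 0; roots r_1 = 0, r_2 = -2


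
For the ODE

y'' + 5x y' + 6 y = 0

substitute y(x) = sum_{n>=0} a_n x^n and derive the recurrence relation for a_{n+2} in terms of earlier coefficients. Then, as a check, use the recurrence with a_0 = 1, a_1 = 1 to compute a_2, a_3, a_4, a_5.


Substitute y = sum_n a_n x^n.
y''(x) has coefficient (n+2)(n+1) a_{n+2} at x^n;
5 x y'(x) has coefficient 5 n a_n at x^n (shift);
6 y(x) has coefficient 6 a_n at x^n.
Matching x^n: (n+2)(n+1) a_{n+2} + (5n + 6) a_n = 0.
Thus a_{n+2} = (-5n - 6) / ((n+1)(n+2)) * a_n.

Check with a_0 = 1, a_1 = 1 (apply the recurrence for n = 0, 1, 2, 3): a_0 = 1, a_1 = 1, a_2 = -3, a_3 = -11/6, a_4 = 4, a_5 = 77/40.

a_(n+2) = (-5n - 6) / ((n+1)(n+2)) * a_n; check: a_0 = 1, a_1 = 1, a_2 = -3, a_3 = -11/6, a_4 = 4, a_5 = 77/40


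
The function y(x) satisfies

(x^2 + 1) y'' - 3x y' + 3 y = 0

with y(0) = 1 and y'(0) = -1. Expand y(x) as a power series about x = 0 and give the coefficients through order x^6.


Ansatz: y(x) = sum_{n>=0} a_n x^n, so y'(x) = sum_{n>=1} n a_n x^(n-1) and y''(x) = sum_{n>=2} n(n-1) a_n x^(n-2).
Substitute into P(x) y'' + Q(x) y' + R(x) y = 0 with P(x) = x^2 + 1, Q(x) = -3x, R(x) = 3, and match powers of x.
Initial conditions: a_0 = 1, a_1 = -1.
Setting the coefficient of each power of x to zero and solving order by order (substituting the coefficients already found):
  x^0: 2 a_2 + 3 a_0 = 0  ->  2 a_2 = -3 a_0 = -3  ->  a_2 = -3/2
  x^1: 6 a_3 = 0  ->  a_3 = 0
  x^2: 12 a_4 - a_2 = 0  ->  12 a_4 = a_2 = -3/2  ->  a_4 = -1/8
  x^3: 20 a_5 = 0  ->  a_5 = 0
  x^4: 30 a_6 + 3 a_4 = 0  ->  30 a_6 = -3 a_4 = 3/8  ->  a_6 = 1/80
Truncated series: y(x) = 1 - x - (3/2) x^2 - (1/8) x^4 + (1/80) x^6 + O(x^7).

a_0 = 1; a_1 = -1; a_2 = -3/2; a_3 = 0; a_4 = -1/8; a_5 = 0; a_6 = 1/80


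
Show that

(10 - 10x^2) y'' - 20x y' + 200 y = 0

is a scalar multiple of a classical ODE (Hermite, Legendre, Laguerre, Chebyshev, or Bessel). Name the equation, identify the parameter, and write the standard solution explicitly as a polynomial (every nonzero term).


All three coefficients share the factor 10; dividing through by 10 gives  (1 - x^2) y'' - 2x y' + 20 y = 0.
This matches the Legendre equation (1 - x^2) y'' - 2x y' + n(n+1) y = 0 (note the -2x y' term) with n(n+1) = 20, so n = 4; the polynomial solution is P_4(x).
With y = sum_k a_k x^k, matching x^k gives (k+2)(k+1) a_{k+2} = [k(k+1) - n(n+1)] a_k = (k - 4)(k + 5) a_k. The right side vanishes at k = 4, so the series with the parity of 4 terminates at degree 4.
Standard normalization (P_n(1) = 1): leading coefficient (2n)!/(2^n (n!)^2) = 40320/(16*576) = 35/8, so a_4 = 35/8. Work downward with a_k = (k+1)(k+2) a_{k+2} / ((k - 4)(k + 5)):
  a_2 = (3)(4)(35/8) / ((2 - 4)(2 + 5)) = (105/2)/(-14) = -15/4
  a_0 = (1)(2)(-15/4) / ((0 - 4)(0 + 5)) = (-15/2)/(-20) = 3/8
Hence P_4(x) = 35 x^4/8 - 15 x^2/4 + 3/8.

P_4(x); series = 35 x^4/8 - 15 x^2/4 + 3/8


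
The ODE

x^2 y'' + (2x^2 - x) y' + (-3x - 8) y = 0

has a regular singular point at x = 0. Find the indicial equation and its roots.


Divide by x^2 to reach normal form y'' + P_1(x) y' + P_2(x) y = 0 with P_1(x) = 2 - 1/x and P_2(x) = -3/x - 8/x^2.
x = 0 is a singular point because the y'-coefficient 2 - 1/x has a pole at x = 0 and the y-coefficient -3/x - 8/x^2 has a pole at x = 0.
It is a regular singular point because x P_1(x) = p(x) = 2x - 1 and x^2 P_2(x) = q(x) = -3x - 8 are polynomials, hence analytic at x = 0.
p(0) = -1,  q(0) = -8.
Indicial equation: r(r-1) + p(0) r + q(0) = 0, i.e. r^2 + (p(0) - 1) r + q(0) = 0, i.e. r^2 - 2 r - 8 = 0.
Discriminant: (-2)^2 - 4(-8) = 36, so r = (2 ± 6)/2.
Solving: r_1 = 4, r_2 = -2.

indicial: r^2 - 2 r - 8 = 0; roots r_1 = 4, r_2 = -2


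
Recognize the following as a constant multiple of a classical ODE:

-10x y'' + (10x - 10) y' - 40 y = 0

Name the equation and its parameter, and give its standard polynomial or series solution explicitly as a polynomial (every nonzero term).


All three coefficients share the factor -10; dividing through by -10 gives  x y'' + (1 - x) y' + 4 y = 0.
This matches the Laguerre equation x y'' + (1 - x) y' + n y = 0 with n = 4; the polynomial solution is L_4(x).
With y = sum_k a_k x^k, matching x^k gives (k+1)k a_{k+1} + (k+1) a_{k+1} - k a_k + n a_k = 0, i.e. (k+1)^2 a_{k+1} = (k - n) a_k = (k - 4) a_k. The right side vanishes at k = 4, so the series terminates at degree 4.
Standard normalization L_n(0) = 1 gives a_0 = 1. Work upward with a_{k+1} = (k - 4) a_k / (k+1)^2:
  a_1 = (0 - 4)(1) / 1^2 = -4/1 = -4
  a_2 = (1 - 4)(-4) / 2^2 = 12/4 = 3
  a_3 = (2 - 4)(3) / 3^2 = -6/9 = -2/3
  a_4 = (3 - 4)(-2/3) / 4^2 = (2/3)/16 = 1/24
Hence L_4(x) = x^4/24 - 2 x^3/3 + 3 x^2 - 4 x + 1.

L_4(x); series = x^4/24 - 2 x^3/3 + 3 x^2 - 4 x + 1


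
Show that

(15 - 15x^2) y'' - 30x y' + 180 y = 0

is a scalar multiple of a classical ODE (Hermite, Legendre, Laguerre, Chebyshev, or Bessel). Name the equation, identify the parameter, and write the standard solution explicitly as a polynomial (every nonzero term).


All three coefficients share the factor 15; dividing through by 15 gives  (1 - x^2) y'' - 2x y' + 12 y = 0.
This matches the Legendre equation (1 - x^2) y'' - 2x y' + n(n+1) y = 0 (note the -2x y' term) with n(n+1) = 12, so n = 3; the polynomial solution is P_3(x).
With y = sum_k a_k x^k, matching x^k gives (k+2)(k+1) a_{k+2} = [k(k+1) - n(n+1)] a_k = (k - 3)(k + 4) a_k. The right side vanishes at k = 3, so the series with the parity of 3 terminates at degree 3.
Standard normalization (P_n(1) = 1): leading coefficient (2n)!/(2^n (n!)^2) = 720/(8*36) = 5/2, so a_3 = 5/2. Work downward with a_k = (k+1)(k+2) a_{k+2} / ((k - 3)(k + 4)):
  a_1 = (2)(3)(5/2) / ((1 - 3)(1 + 4)) = 15/(-10) = -3/2
Hence P_3(x) = 5 x^3/2 - 3 x/2.

P_3(x); series = 5 x^3/2 - 3 x/2


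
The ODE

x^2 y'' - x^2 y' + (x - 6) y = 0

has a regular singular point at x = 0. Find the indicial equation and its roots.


Divide by x^2 to reach normal form y'' + P_1(x) y' + P_2(x) y = 0 with P_1(x) = -1 and P_2(x) = 1/x - 6/x^2.
x = 0 is a singular point because the y-coefficient 1/x - 6/x^2 has a pole at x = 0.
It is a regular singular point because x P_1(x) = p(x) = -x and x^2 P_2(x) = q(x) = x - 6 are polynomials, hence analytic at x = 0.
p(0) = 0,  q(0) = -6.
Indicial equation: r(r-1) + p(0) r + q(0) = 0, i.e. r^2 + (p(0) - 1) r + q(0) = 0, i.e. r^2 - 1 r - 6 = 0.
Discriminant: (-1)^2 - 4(-6) = 25, so r = (1 ± 5)/2.
Solving: r_1 = 3, r_2 = -2.

indicial: r^2 - 1 r - 6 = 0; roots r_1 = 3, r_2 = -2


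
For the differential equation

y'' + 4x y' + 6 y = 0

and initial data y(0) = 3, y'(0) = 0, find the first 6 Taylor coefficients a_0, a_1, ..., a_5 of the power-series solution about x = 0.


Ansatz: y(x) = sum_{n>=0} a_n x^n, so y'(x) = sum_{n>=1} n a_n x^(n-1) and y''(x) = sum_{n>=2} n(n-1) a_n x^(n-2).
Substitute into P(x) y'' + Q(x) y' + R(x) y = 0 with P(x) = 1, Q(x) = 4x, R(x) = 6, and match powers of x.
Initial conditions: a_0 = 3, a_1 = 0.
Setting the coefficient of each power of x to zero and solving order by order (substituting the coefficients already found):
  x^0: 2 a_2 + 6 a_0 = 0  ->  2 a_2 = -6 a_0 = -18  ->  a_2 = -9
  x^1: 6 a_3 + 10 a_1 = 0  ->  6 a_3 = -10 a_1 = 0  ->  a_3 = 0
  x^2: 12 a_4 + 14 a_2 = 0  ->  12 a_4 = -14 a_2 = 126  ->  a_4 = 21/2
  x^3: 20 a_5 + 18 a_3 = 0  ->  20 a_5 = -18 a_3 = 0  ->  a_5 = 0
Truncated series: y(x) = 3 - 9 x^2 + (21/2) x^4 + O(x^6).

a_0 = 3; a_1 = 0; a_2 = -9; a_3 = 0; a_4 = 21/2; a_5 = 0


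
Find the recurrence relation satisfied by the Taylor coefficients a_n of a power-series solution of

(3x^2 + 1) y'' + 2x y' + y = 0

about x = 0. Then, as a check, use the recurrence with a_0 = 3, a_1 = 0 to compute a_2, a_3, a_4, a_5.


Substitute y = sum_n a_n x^n.
(1 + 3 x^2) y'' contributes (n+2)(n+1) a_{n+2} + 3 n(n-1) a_n at x^n.
2 x y'(x) contributes 2 n a_n at x^n.
y(x) contributes 1 a_n at x^n.
Matching x^n: (n+2)(n+1) a_{n+2} + (3 n(n-1) + 2 n + 1) a_n = 0.
Thus a_{n+2} = (-3 n(n-1) - 2 n - 1) / ((n+1)(n+2)) * a_n.

Check with a_0 = 3, a_1 = 0 (apply the recurrence for n = 0, 1, 2, 3): a_0 = 3, a_1 = 0, a_2 = -3/2, a_3 = 0, a_4 = 11/8, a_5 = 0.

a_(n+2) = (-3 n(n-1) - 2 n - 1) / ((n+1)(n+2)) * a_n; check: a_0 = 3, a_1 = 0, a_2 = -3/2, a_3 = 0, a_4 = 11/8, a_5 = 0


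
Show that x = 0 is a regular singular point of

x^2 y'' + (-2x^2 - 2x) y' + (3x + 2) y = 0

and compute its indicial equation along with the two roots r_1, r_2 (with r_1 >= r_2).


Divide by x^2 to reach normal form y'' + P_1(x) y' + P_2(x) y = 0 with P_1(x) = -2 - 2/x and P_2(x) = 3/x + 2/x^2.
x = 0 is a singular point because the y'-coefficient -2 - 2/x has a pole at x = 0 and the y-coefficient 3/x + 2/x^2 has a pole at x = 0.
It is a regular singular point because x P_1(x) = p(x) = -2x - 2 and x^2 P_2(x) = q(x) = 3x + 2 are polynomials, hence analytic at x = 0.
p(0) = -2,  q(0) = 2.
Indicial equation: r(r-1) + p(0) r + q(0) = 0, i.e. r^2 + (p(0) - 1) r + q(0) = 0, i.e. r^2 - 3 r + 2 = 0.
Discriminant: (-3)^2 - 4(2) = 1, so r = (3 ± 1)/2.
Solving: r_1 = 2, r_2 = 1.

indicial: r^2 - 3 r + 2 = 0; roots r_1 = 2, r_2 = 1


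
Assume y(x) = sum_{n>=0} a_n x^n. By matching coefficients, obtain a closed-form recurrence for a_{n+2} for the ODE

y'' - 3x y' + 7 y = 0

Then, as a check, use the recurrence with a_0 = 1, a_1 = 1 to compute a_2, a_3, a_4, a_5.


Substitute y = sum_n a_n x^n.
y''(x) has coefficient (n+2)(n+1) a_{n+2} at x^n;
-3 x y'(x) has coefficient -3 n a_n at x^n (shift);
7 y(x) has coefficient 7 a_n at x^n.
Matching x^n: (n+2)(n+1) a_{n+2} + (-3n + 7) a_n = 0.
Thus a_{n+2} = (3n - 7) / ((n+1)(n+2)) * a_n.

Check with a_0 = 1, a_1 = 1 (apply the recurrence for n = 0, 1, 2, 3): a_0 = 1, a_1 = 1, a_2 = -7/2, a_3 = -2/3, a_4 = 7/24, a_5 = -1/15.

a_(n+2) = (3n - 7) / ((n+1)(n+2)) * a_n; check: a_0 = 1, a_1 = 1, a_2 = -7/2, a_3 = -2/3, a_4 = 7/24, a_5 = -1/15


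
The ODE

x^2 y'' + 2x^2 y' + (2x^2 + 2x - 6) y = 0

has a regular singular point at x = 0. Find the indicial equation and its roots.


Divide by x^2 to reach normal form y'' + P_1(x) y' + P_2(x) y = 0 with P_1(x) = 2 and P_2(x) = 2 + 2/x - 6/x^2.
x = 0 is a singular point because the y-coefficient 2 + 2/x - 6/x^2 has a pole at x = 0.
It is a regular singular point because x P_1(x) = p(x) = 2x and x^2 P_2(x) = q(x) = 2x^2 + 2x - 6 are polynomials, hence analytic at x = 0.
p(0) = 0,  q(0) = -6.
Indicial equation: r(r-1) + p(0) r + q(0) = 0, i.e. r^2 + (p(0) - 1) r + q(0) = 0, i.e. r^2 - 1 r - 6 = 0.
Discriminant: (-1)^2 - 4(-6) = 25, so r = (1 ± 5)/2.
Solving: r_1 = 3, r_2 = -2.

indicial: r^2 - 1 r - 6 = 0; roots r_1 = 3, r_2 = -2


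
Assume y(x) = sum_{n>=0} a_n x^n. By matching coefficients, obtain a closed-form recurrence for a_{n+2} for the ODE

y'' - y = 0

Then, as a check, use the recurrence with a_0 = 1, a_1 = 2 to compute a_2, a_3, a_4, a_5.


Substitute y = sum_n a_n x^n into y'' + (const) y = 0.
y''(x) = sum_{n>=0} (n+2)(n+1) a_{n+2} x^n.
The ODE becomes sum_n [(n+2)(n+1) a_{n+2} - 1 a_n] x^n = 0.
Setting each coefficient to zero gives the recurrence:
  (n+2)(n+1) a_{n+2} - 1 a_n = 0,
  a_{n+2} = 1 / ((n+1)(n+2)) a_n.

Check with a_0 = 1, a_1 = 2 (apply the recurrence for n = 0, 1, 2, 3): a_0 = 1, a_1 = 2, a_2 = 1/2, a_3 = 1/3, a_4 = 1/24, a_5 = 1/60.

a_{n+2} = 1/((n+1)(n+2)) * a_n; check: a_0 = 1, a_1 = 2, a_2 = 1/2, a_3 = 1/3, a_4 = 1/24, a_5 = 1/60


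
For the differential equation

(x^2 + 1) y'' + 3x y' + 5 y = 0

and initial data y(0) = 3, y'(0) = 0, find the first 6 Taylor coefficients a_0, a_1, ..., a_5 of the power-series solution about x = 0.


Ansatz: y(x) = sum_{n>=0} a_n x^n, so y'(x) = sum_{n>=1} n a_n x^(n-1) and y''(x) = sum_{n>=2} n(n-1) a_n x^(n-2).
Substitute into P(x) y'' + Q(x) y' + R(x) y = 0 with P(x) = x^2 + 1, Q(x) = 3x, R(x) = 5, and match powers of x.
Initial conditions: a_0 = 3, a_1 = 0.
Setting the coefficient of each power of x to zero and solving order by order (substituting the coefficients already found):
  x^0: 2 a_2 + 5 a_0 = 0  ->  2 a_2 = -5 a_0 = -15  ->  a_2 = -15/2
  x^1: 6 a_3 + 8 a_1 = 0  ->  6 a_3 = -8 a_1 = 0  ->  a_3 = 0
  x^2: 12 a_4 + 13 a_2 = 0  ->  12 a_4 = -13 a_2 = 195/2  ->  a_4 = 65/8
  x^3: 20 a_5 + 20 a_3 = 0  ->  20 a_5 = -20 a_3 = 0  ->  a_5 = 0
Truncated series: y(x) = 3 - (15/2) x^2 + (65/8) x^4 + O(x^6).

a_0 = 3; a_1 = 0; a_2 = -15/2; a_3 = 0; a_4 = 65/8; a_5 = 0


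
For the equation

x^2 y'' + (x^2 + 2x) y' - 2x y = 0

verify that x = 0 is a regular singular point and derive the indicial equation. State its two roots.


Divide by x^2 to reach normal form y'' + P_1(x) y' + P_2(x) y = 0 with P_1(x) = 1 + 2/x and P_2(x) = -2/x.
x = 0 is a singular point because the y'-coefficient 1 + 2/x has a pole at x = 0 and the y-coefficient -2/x has a pole at x = 0.
It is a regular singular point because x P_1(x) = p(x) = x + 2 and x^2 P_2(x) = q(x) = -2x are polynomials, hence analytic at x = 0.
p(0) = 2,  q(0) = 0.
Indicial equation: r(r-1) + p(0) r + q(0) = 0, i.e. r^2 + (p(0) - 1) r + q(0) = 0, i.e. r^2 + 1 r = 0.
Discriminant: (1)^2 - 4(0) = 1, so r = (-1 ± 1)/2.
Solving: r_1 = 0, r_2 = -1.

indicial: r^2 + 1 r = 0; roots r_1 = 0, r_2 = -1


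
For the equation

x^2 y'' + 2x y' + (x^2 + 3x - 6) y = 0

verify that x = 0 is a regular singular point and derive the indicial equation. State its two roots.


Divide by x^2 to reach normal form y'' + P_1(x) y' + P_2(x) y = 0 with P_1(x) = 2/x and P_2(x) = 1 + 3/x - 6/x^2.
x = 0 is a singular point because the y'-coefficient 2/x has a pole at x = 0 and the y-coefficient 1 + 3/x - 6/x^2 has a pole at x = 0.
It is a regular singular point because x P_1(x) = p(x) = 2 and x^2 P_2(x) = q(x) = x^2 + 3x - 6 are polynomials, hence analytic at x = 0.
p(0) = 2,  q(0) = -6.
Indicial equation: r(r-1) + p(0) r + q(0) = 0, i.e. r^2 + (p(0) - 1) r + q(0) = 0, i.e. r^2 + 1 r - 6 = 0.
Discriminant: (1)^2 - 4(-6) = 25, so r = (-1 ± 5)/2.
Solving: r_1 = 2, r_2 = -3.

indicial: r^2 + 1 r - 6 = 0; roots r_1 = 2, r_2 = -3


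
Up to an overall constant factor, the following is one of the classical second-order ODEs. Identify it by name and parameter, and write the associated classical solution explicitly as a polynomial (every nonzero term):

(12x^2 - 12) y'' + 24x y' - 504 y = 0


All three coefficients share the factor -12; dividing through by -12 gives  (1 - x^2) y'' - 2x y' + 42 y = 0.
This matches the Legendre equation (1 - x^2) y'' - 2x y' + n(n+1) y = 0 (note the -2x y' term) with n(n+1) = 42, so n = 6; the polynomial solution is P_6(x).
With y = sum_k a_k x^k, matching x^k gives (k+2)(k+1) a_{k+2} = [k(k+1) - n(n+1)] a_k = (k - 6)(k + 7) a_k. The right side vanishes at k = 6, so the series with the parity of 6 terminates at degree 6.
Standard normalization (P_n(1) = 1): leading coefficient (2n)!/(2^n (n!)^2) = 479001600/(64*518400) = 231/16, so a_6 = 231/16. Work downward with a_k = (k+1)(k+2) a_{k+2} / ((k - 6)(k + 7)):
  a_4 = (5)(6)(231/16) / ((4 - 6)(4 + 7)) = (3465/8)/(-22) = -315/16
  a_2 = (3)(4)(-315/16) / ((2 - 6)(2 + 7)) = (-945/4)/(-36) = 105/16
  a_0 = (1)(2)(105/16) / ((0 - 6)(0 + 7)) = (105/8)/(-42) = -5/16
Hence P_6(x) = 231 x^6/16 - 315 x^4/16 + 105 x^2/16 - 5/16.

P_6(x); series = 231 x^6/16 - 315 x^4/16 + 105 x^2/16 - 5/16


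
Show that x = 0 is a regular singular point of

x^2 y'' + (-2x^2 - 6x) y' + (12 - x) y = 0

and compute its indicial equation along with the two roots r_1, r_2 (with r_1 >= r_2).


Divide by x^2 to reach normal form y'' + P_1(x) y' + P_2(x) y = 0 with P_1(x) = -2 - 6/x and P_2(x) = -1/x + 12/x^2.
x = 0 is a singular point because the y'-coefficient -2 - 6/x has a pole at x = 0 and the y-coefficient -1/x + 12/x^2 has a pole at x = 0.
It is a regular singular point because x P_1(x) = p(x) = -2x - 6 and x^2 P_2(x) = q(x) = 12 - x are polynomials, hence analytic at x = 0.
p(0) = -6,  q(0) = 12.
Indicial equation: r(r-1) + p(0) r + q(0) = 0, i.e. r^2 + (p(0) - 1) r + q(0) = 0, i.e. r^2 - 7 r + 12 = 0.
Discriminant: (-7)^2 - 4(12) = 1, so r = (7 ± 1)/2.
Solving: r_1 = 4, r_2 = 3.

indicial: r^2 - 7 r + 12 = 0; roots r_1 = 4, r_2 = 3


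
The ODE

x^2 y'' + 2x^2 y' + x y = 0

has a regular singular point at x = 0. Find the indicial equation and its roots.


Divide by x^2 to reach normal form y'' + P_1(x) y' + P_2(x) y = 0 with P_1(x) = 2 and P_2(x) = 1/x.
x = 0 is a singular point because the y-coefficient 1/x has a pole at x = 0.
It is a regular singular point because x P_1(x) = p(x) = 2x and x^2 P_2(x) = q(x) = x are polynomials, hence analytic at x = 0.
p(0) = 0,  q(0) = 0.
Indicial equation: r(r-1) + p(0) r + q(0) = 0, i.e. r^2 + (p(0) - 1) r + q(0) = 0, i.e. r^2 - 1 r = 0.
Discriminant: (-1)^2 - 4(0) = 1, so r = (1 ± 1)/2.
Solving: r_1 = 1, r_2 = 0.

indicial: r^2 - 1 r = 0; roots r_1 = 1, r_2 = 0


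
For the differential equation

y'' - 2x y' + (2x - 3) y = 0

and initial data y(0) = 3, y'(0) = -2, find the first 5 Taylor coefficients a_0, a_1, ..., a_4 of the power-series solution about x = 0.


Ansatz: y(x) = sum_{n>=0} a_n x^n, so y'(x) = sum_{n>=1} n a_n x^(n-1) and y''(x) = sum_{n>=2} n(n-1) a_n x^(n-2).
Substitute into P(x) y'' + Q(x) y' + R(x) y = 0 with P(x) = 1, Q(x) = -2x, R(x) = 2x - 3, and match powers of x.
Initial conditions: a_0 = 3, a_1 = -2.
Setting the coefficient of each power of x to zero and solving order by order (substituting the coefficients already found):
  x^0: 2 a_2 - 3 a_0 = 0  ->  2 a_2 = 3 a_0 = 9  ->  a_2 = 9/2
  x^1: 6 a_3 - 5 a_1 + 2 a_0 = 0  ->  6 a_3 = 5 a_1 - 2 a_0 = -16  ->  a_3 = -8/3
  x^2: 12 a_4 - 7 a_2 + 2 a_1 = 0  ->  12 a_4 = 7 a_2 - 2 a_1 = 71/2  ->  a_4 = 71/24
Truncated series: y(x) = 3 - 2 x + (9/2) x^2 - (8/3) x^3 + (71/24) x^4 + O(x^5).

a_0 = 3; a_1 = -2; a_2 = 9/2; a_3 = -8/3; a_4 = 71/24


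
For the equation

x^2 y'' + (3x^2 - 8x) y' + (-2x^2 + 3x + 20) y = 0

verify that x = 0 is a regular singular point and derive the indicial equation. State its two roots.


Divide by x^2 to reach normal form y'' + P_1(x) y' + P_2(x) y = 0 with P_1(x) = 3 - 8/x and P_2(x) = -2 + 3/x + 20/x^2.
x = 0 is a singular point because the y'-coefficient 3 - 8/x has a pole at x = 0 and the y-coefficient -2 + 3/x + 20/x^2 has a pole at x = 0.
It is a regular singular point because x P_1(x) = p(x) = 3x - 8 and x^2 P_2(x) = q(x) = -2x^2 + 3x + 20 are polynomials, hence analytic at x = 0.
p(0) = -8,  q(0) = 20.
Indicial equation: r(r-1) + p(0) r + q(0) = 0, i.e. r^2 + (p(0) - 1) r + q(0) = 0, i.e. r^2 - 9 r + 20 = 0.
Discriminant: (-9)^2 - 4(20) = 1, so r = (9 ± 1)/2.
Solving: r_1 = 5, r_2 = 4.

indicial: r^2 - 9 r + 20 = 0; roots r_1 = 5, r_2 = 4


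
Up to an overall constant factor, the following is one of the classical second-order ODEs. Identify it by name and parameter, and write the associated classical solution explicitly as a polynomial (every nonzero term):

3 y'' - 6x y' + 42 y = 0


All three coefficients share the factor 3; dividing through by 3 gives  y'' - 2x y' + 14 y = 0.
This matches the Hermite equation y'' - 2x y' + 2n y = 0 with 2n = 14, so n = 7; the polynomial solution is H_7(x).
With y = sum_k a_k x^k, matching x^k gives (k+2)(k+1) a_{k+2} = 2(k - n) a_k = 2(k - 7) a_k. The right side vanishes at k = 7, so the series with the parity of 7 terminates at degree 7.
Standard normalization: leading coefficient of H_n is 2^n, so a_7 = 2^7 = 128. Work downward with a_k = (k+1)(k+2) a_{k+2} / (2(k - n)):
  a_5 = (6)(7)(128) / (2(5 - 7)) = 5376/(-4) = -1344
  a_3 = (4)(5)(-1344) / (2(3 - 7)) = -26880/(-8) = 3360
  a_1 = (2)(3)(3360) / (2(1 - 7)) = 20160/(-12) = -1680
Hence H_7(x) = 128 x^7 - 1344 x^5 + 3360 x^3 - 1680 x.

H_7(x); series = 128 x^7 - 1344 x^5 + 3360 x^3 - 1680 x


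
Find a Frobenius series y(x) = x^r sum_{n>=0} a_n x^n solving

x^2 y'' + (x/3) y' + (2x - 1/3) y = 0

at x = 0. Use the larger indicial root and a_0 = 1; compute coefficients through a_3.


Write in Frobenius form y'' + (p(x)/x) y' + (q(x)/x^2) y = 0:
  p(x) = 1/3,  q(x) = 2x - 1/3.
Indicial equation: r(r-1) + (1/3) r + (-1/3) = 0 -> roots r_1 = 1, r_2 = -1/3.
Take r = r_1 = 1. Let y(x) = x^r sum_{n>=0} a_n x^n with a_0 = 1.
Substitute y = x^r sum a_n x^n and match x^{r+n}. The recurrence is
  D(n) a_n + 2 a_{n-1} = 0,  where D(n) = (r+n)(r+n-1) + (1/3)(r+n) + (-1/3).
  a_n = -2 / D(n) * a_{n-1}.
Since the indicial polynomial factors as (r - r_1)(r - r_2), D(n) = (r_1 + n - r_1)(r_1 + n - r_2) = n(n + 4/3).
Evaluating step by step (a_0 = 1):
  n = 1: D(1) = 1(1 + 4/3) = 7/3; numerator = -2(1) = -2; a_1 = (-2)/(7/3) = -6/7
  n = 2: D(2) = 2(2 + 4/3) = 20/3; numerator = -2(-6/7) = 12/7; a_2 = (12/7)/(20/3) = 9/35
  n = 3: D(3) = 3(3 + 4/3) = 13; numerator = -2(9/35) = -18/35; a_3 = (-18/35)/(13) = -18/455

r = 1; a_0 = 1; a_1 = -6/7; a_2 = 9/35; a_3 = -18/455


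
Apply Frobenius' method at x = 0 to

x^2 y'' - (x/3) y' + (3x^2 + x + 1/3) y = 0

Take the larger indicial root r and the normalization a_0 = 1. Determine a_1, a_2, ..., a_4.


Write in Frobenius form y'' + (p(x)/x) y' + (q(x)/x^2) y = 0:
  p(x) = -1/3,  q(x) = 3x^2 + x + 1/3.
Indicial equation: r(r-1) + (-1/3) r + (1/3) = 0 -> roots r_1 = 1, r_2 = 1/3.
Take r = r_1 = 1. Let y(x) = x^r sum_{n>=0} a_n x^n with a_0 = 1.
Substitute y = x^r sum a_n x^n and match x^{r+n}. The recurrence is
  D(n) a_n + 1 a_{n-1} + 3 a_{n-2} = 0,  where D(n) = (r+n)(r+n-1) + (-1/3)(r+n) + (1/3).
  a_n = [-1 a_{n-1} - 3 a_{n-2}] / D(n).
Since the indicial polynomial factors as (r - r_1)(r - r_2), D(n) = (r_1 + n - r_1)(r_1 + n - r_2) = n(n + 2/3).
Evaluating step by step (a_0 = 1):
  n = 1: D(1) = 1(1 + 2/3) = 5/3; numerator = -1(1) = -1; a_1 = (-1)/(5/3) = -3/5
  n = 2: D(2) = 2(2 + 2/3) = 16/3; numerator = -1(-3/5) - 3(1) = -12/5; a_2 = (-12/5)/(16/3) = -9/20
  n = 3: D(3) = 3(3 + 2/3) = 11; numerator = -1(-9/20) - 3(-3/5) = 9/4; a_3 = (9/4)/(11) = 9/44
  n = 4: D(4) = 4(4 + 2/3) = 56/3; numerator = -1(9/44) - 3(-9/20) = 63/55; a_4 = (63/55)/(56/3) = 27/440

r = 1; a_0 = 1; a_1 = -3/5; a_2 = -9/20; a_3 = 9/44; a_4 = 27/440


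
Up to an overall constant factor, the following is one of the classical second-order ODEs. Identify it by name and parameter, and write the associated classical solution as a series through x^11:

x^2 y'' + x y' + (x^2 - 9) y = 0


The equation is already in a standard form:  x^2 y'' + x y' + (x^2 - 9) y = 0.
This matches the Bessel equation x^2 y'' + x y' + (x^2 - nu^2) y = 0 with nu^2 = 9, so nu = 3; the solution bounded at x = 0 is J_3(x).
Frobenius at x = 0: indicial roots ±nu; for r = nu the recurrence k(k + 2nu) c_k = -c_{k-2} gives the standard series J_nu(x) = sum_{k>=0} (-1)^k / (k! (k+nu)!) (x/2)^(2k+nu). Evaluate the first 5 terms:
  k = 0: (-1)^0 / (0! * 3! * 2^3) x^3 = 1/(1*6*8) x^3 = (1/48) x^3
  k = 1: (-1)^1 / (1! * 4! * 2^5) x^5 = -1/(1*24*32) x^5 = (-1/768) x^5
  k = 2: (-1)^2 / (2! * 5! * 2^7) x^7 = 1/(2*120*128) x^7 = (1/30720) x^7
  k = 3: (-1)^3 / (3! * 6! * 2^9) x^9 = -1/(6*720*512) x^9 = (-1/2211840) x^9
  k = 4: (-1)^4 / (4! * 7! * 2^11) x^11 = 1/(24*5040*2048) x^11 = (1/247726080) x^11
Hence J_3(x) = x^11/247726080 - x^9/2211840 + x^7/30720 - x^5/768 + x^3/48 + ....

J_3(x); series = x^11/247726080 - x^9/2211840 + x^7/30720 - x^5/768 + x^3/48


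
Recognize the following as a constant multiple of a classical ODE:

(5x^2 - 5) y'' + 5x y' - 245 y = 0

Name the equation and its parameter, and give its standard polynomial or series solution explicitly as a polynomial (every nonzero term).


All three coefficients share the factor -5; dividing through by -5 gives  (1 - x^2) y'' - x y' + 49 y = 0.
This matches the Chebyshev equation (1 - x^2) y'' - x y' + n^2 y = 0 (note the -x y' term, not -2x y') with n^2 = 49, so n = 7; the polynomial solution is T_7(x).
With y = sum_k a_k x^k, matching x^k gives (k+2)(k+1) a_{k+2} = (k^2 - n^2) a_k = (k - 7)(k + 7) a_k. The right side vanishes at k = 7, so the series with the parity of 7 terminates at degree 7.
Standard normalization: leading coefficient of T_n is 2^(n-1), so a_7 = 2^6 = 64. Work downward with a_k = (k+1)(k+2) a_{k+2} / ((k - 7)(k + 7)):
  a_5 = (6)(7)(64) / ((5 - 7)(5 + 7)) = 2688/(-24) = -112
  a_3 = (4)(5)(-112) / ((3 - 7)(3 + 7)) = -2240/(-40) = 56
  a_1 = (2)(3)(56) / ((1 - 7)(1 + 7)) = 336/(-48) = -7
Hence T_7(x) = 64 x^7 - 112 x^5 + 56 x^3 - 7 x.

T_7(x); series = 64 x^7 - 112 x^5 + 56 x^3 - 7 x
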